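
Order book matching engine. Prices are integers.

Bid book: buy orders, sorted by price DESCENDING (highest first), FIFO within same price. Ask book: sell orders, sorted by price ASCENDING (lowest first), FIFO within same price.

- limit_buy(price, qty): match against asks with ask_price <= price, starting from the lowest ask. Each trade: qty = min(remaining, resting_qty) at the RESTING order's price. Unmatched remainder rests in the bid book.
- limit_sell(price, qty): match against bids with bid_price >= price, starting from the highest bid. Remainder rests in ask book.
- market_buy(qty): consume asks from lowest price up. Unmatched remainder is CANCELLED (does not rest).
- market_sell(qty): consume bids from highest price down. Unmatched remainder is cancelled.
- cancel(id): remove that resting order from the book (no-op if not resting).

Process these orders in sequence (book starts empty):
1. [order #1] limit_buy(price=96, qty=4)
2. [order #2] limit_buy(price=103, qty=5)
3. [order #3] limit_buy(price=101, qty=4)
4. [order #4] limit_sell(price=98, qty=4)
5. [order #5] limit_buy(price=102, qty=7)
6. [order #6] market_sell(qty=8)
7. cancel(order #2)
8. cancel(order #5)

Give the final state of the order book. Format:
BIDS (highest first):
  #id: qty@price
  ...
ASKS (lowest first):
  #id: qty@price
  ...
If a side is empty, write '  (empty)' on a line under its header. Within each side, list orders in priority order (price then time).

After op 1 [order #1] limit_buy(price=96, qty=4): fills=none; bids=[#1:4@96] asks=[-]
After op 2 [order #2] limit_buy(price=103, qty=5): fills=none; bids=[#2:5@103 #1:4@96] asks=[-]
After op 3 [order #3] limit_buy(price=101, qty=4): fills=none; bids=[#2:5@103 #3:4@101 #1:4@96] asks=[-]
After op 4 [order #4] limit_sell(price=98, qty=4): fills=#2x#4:4@103; bids=[#2:1@103 #3:4@101 #1:4@96] asks=[-]
After op 5 [order #5] limit_buy(price=102, qty=7): fills=none; bids=[#2:1@103 #5:7@102 #3:4@101 #1:4@96] asks=[-]
After op 6 [order #6] market_sell(qty=8): fills=#2x#6:1@103 #5x#6:7@102; bids=[#3:4@101 #1:4@96] asks=[-]
After op 7 cancel(order #2): fills=none; bids=[#3:4@101 #1:4@96] asks=[-]
After op 8 cancel(order #5): fills=none; bids=[#3:4@101 #1:4@96] asks=[-]

Answer: BIDS (highest first):
  #3: 4@101
  #1: 4@96
ASKS (lowest first):
  (empty)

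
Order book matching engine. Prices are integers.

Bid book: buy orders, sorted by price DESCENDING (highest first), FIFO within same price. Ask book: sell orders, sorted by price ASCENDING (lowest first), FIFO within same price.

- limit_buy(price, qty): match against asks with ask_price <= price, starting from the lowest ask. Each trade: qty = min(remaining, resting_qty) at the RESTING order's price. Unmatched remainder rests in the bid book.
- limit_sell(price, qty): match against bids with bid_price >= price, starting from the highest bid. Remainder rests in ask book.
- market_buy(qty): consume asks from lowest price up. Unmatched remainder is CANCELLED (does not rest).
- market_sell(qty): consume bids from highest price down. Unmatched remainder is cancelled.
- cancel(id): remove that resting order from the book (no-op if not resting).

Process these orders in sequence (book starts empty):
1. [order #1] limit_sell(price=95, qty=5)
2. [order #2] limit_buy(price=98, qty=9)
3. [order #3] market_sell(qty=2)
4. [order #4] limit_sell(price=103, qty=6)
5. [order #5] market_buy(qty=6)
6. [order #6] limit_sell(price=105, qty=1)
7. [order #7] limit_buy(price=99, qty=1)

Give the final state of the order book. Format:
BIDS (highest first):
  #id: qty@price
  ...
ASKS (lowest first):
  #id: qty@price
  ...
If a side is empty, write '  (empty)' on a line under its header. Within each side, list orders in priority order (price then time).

After op 1 [order #1] limit_sell(price=95, qty=5): fills=none; bids=[-] asks=[#1:5@95]
After op 2 [order #2] limit_buy(price=98, qty=9): fills=#2x#1:5@95; bids=[#2:4@98] asks=[-]
After op 3 [order #3] market_sell(qty=2): fills=#2x#3:2@98; bids=[#2:2@98] asks=[-]
After op 4 [order #4] limit_sell(price=103, qty=6): fills=none; bids=[#2:2@98] asks=[#4:6@103]
After op 5 [order #5] market_buy(qty=6): fills=#5x#4:6@103; bids=[#2:2@98] asks=[-]
After op 6 [order #6] limit_sell(price=105, qty=1): fills=none; bids=[#2:2@98] asks=[#6:1@105]
After op 7 [order #7] limit_buy(price=99, qty=1): fills=none; bids=[#7:1@99 #2:2@98] asks=[#6:1@105]

Answer: BIDS (highest first):
  #7: 1@99
  #2: 2@98
ASKS (lowest first):
  #6: 1@105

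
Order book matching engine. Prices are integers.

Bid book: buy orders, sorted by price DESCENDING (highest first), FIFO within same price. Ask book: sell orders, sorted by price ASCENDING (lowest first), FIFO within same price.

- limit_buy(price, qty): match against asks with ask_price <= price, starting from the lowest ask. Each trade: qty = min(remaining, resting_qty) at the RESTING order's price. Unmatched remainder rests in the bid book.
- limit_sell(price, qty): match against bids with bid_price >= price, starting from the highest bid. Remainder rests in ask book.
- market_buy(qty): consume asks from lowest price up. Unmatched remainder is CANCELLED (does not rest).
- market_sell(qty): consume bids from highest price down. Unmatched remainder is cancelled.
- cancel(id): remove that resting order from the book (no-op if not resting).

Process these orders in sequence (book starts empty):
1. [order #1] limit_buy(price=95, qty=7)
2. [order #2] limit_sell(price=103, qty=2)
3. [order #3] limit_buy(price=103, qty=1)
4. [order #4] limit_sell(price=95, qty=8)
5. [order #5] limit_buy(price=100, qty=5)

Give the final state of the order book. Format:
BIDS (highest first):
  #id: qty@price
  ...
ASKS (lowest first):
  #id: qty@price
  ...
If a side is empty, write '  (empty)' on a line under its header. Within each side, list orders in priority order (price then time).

After op 1 [order #1] limit_buy(price=95, qty=7): fills=none; bids=[#1:7@95] asks=[-]
After op 2 [order #2] limit_sell(price=103, qty=2): fills=none; bids=[#1:7@95] asks=[#2:2@103]
After op 3 [order #3] limit_buy(price=103, qty=1): fills=#3x#2:1@103; bids=[#1:7@95] asks=[#2:1@103]
After op 4 [order #4] limit_sell(price=95, qty=8): fills=#1x#4:7@95; bids=[-] asks=[#4:1@95 #2:1@103]
After op 5 [order #5] limit_buy(price=100, qty=5): fills=#5x#4:1@95; bids=[#5:4@100] asks=[#2:1@103]

Answer: BIDS (highest first):
  #5: 4@100
ASKS (lowest first):
  #2: 1@103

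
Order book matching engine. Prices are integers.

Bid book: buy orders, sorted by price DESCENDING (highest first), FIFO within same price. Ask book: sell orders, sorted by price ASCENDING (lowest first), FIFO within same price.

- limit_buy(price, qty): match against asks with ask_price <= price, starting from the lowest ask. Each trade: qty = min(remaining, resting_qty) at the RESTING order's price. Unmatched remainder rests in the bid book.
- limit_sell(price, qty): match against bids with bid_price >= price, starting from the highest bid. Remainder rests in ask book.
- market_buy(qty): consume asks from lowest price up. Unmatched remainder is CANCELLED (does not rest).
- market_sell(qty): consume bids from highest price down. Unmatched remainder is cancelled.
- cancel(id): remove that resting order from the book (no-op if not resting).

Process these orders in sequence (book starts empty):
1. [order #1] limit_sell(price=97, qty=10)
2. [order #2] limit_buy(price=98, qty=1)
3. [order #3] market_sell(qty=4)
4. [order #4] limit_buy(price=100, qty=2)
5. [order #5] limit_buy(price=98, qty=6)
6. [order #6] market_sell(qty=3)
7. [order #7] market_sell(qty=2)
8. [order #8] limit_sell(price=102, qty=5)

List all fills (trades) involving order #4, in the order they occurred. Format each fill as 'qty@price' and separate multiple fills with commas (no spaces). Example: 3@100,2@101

Answer: 2@97

Derivation:
After op 1 [order #1] limit_sell(price=97, qty=10): fills=none; bids=[-] asks=[#1:10@97]
After op 2 [order #2] limit_buy(price=98, qty=1): fills=#2x#1:1@97; bids=[-] asks=[#1:9@97]
After op 3 [order #3] market_sell(qty=4): fills=none; bids=[-] asks=[#1:9@97]
After op 4 [order #4] limit_buy(price=100, qty=2): fills=#4x#1:2@97; bids=[-] asks=[#1:7@97]
After op 5 [order #5] limit_buy(price=98, qty=6): fills=#5x#1:6@97; bids=[-] asks=[#1:1@97]
After op 6 [order #6] market_sell(qty=3): fills=none; bids=[-] asks=[#1:1@97]
After op 7 [order #7] market_sell(qty=2): fills=none; bids=[-] asks=[#1:1@97]
After op 8 [order #8] limit_sell(price=102, qty=5): fills=none; bids=[-] asks=[#1:1@97 #8:5@102]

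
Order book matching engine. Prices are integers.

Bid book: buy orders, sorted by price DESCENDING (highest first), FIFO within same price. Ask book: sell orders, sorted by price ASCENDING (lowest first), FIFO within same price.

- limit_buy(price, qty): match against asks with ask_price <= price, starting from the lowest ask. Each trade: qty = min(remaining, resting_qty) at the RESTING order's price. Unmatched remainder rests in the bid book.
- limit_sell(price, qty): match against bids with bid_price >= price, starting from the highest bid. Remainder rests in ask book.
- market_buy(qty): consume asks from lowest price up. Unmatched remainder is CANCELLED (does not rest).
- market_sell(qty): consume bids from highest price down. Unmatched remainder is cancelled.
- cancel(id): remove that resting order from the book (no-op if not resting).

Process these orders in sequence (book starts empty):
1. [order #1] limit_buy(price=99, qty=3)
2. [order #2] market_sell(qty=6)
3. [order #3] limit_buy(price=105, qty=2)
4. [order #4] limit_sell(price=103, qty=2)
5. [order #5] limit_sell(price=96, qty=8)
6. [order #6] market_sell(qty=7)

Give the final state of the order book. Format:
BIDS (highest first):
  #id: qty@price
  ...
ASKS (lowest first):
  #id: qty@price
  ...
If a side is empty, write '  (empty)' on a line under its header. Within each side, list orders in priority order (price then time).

After op 1 [order #1] limit_buy(price=99, qty=3): fills=none; bids=[#1:3@99] asks=[-]
After op 2 [order #2] market_sell(qty=6): fills=#1x#2:3@99; bids=[-] asks=[-]
After op 3 [order #3] limit_buy(price=105, qty=2): fills=none; bids=[#3:2@105] asks=[-]
After op 4 [order #4] limit_sell(price=103, qty=2): fills=#3x#4:2@105; bids=[-] asks=[-]
After op 5 [order #5] limit_sell(price=96, qty=8): fills=none; bids=[-] asks=[#5:8@96]
After op 6 [order #6] market_sell(qty=7): fills=none; bids=[-] asks=[#5:8@96]

Answer: BIDS (highest first):
  (empty)
ASKS (lowest first):
  #5: 8@96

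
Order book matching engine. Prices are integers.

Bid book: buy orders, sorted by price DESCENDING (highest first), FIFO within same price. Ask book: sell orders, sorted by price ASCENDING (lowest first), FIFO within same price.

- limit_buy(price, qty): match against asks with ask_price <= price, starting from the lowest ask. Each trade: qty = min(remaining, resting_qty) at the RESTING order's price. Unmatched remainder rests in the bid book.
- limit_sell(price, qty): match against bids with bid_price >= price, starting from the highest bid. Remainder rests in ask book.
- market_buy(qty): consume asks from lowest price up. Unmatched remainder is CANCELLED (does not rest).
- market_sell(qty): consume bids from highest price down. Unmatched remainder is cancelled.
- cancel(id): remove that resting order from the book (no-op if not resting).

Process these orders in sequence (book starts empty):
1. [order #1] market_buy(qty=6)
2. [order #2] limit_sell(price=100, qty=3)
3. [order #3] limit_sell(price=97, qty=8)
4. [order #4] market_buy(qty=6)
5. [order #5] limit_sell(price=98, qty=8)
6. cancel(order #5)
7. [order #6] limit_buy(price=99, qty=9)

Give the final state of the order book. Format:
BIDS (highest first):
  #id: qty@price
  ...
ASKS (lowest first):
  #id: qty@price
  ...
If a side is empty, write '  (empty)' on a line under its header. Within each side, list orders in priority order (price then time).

After op 1 [order #1] market_buy(qty=6): fills=none; bids=[-] asks=[-]
After op 2 [order #2] limit_sell(price=100, qty=3): fills=none; bids=[-] asks=[#2:3@100]
After op 3 [order #3] limit_sell(price=97, qty=8): fills=none; bids=[-] asks=[#3:8@97 #2:3@100]
After op 4 [order #4] market_buy(qty=6): fills=#4x#3:6@97; bids=[-] asks=[#3:2@97 #2:3@100]
After op 5 [order #5] limit_sell(price=98, qty=8): fills=none; bids=[-] asks=[#3:2@97 #5:8@98 #2:3@100]
After op 6 cancel(order #5): fills=none; bids=[-] asks=[#3:2@97 #2:3@100]
After op 7 [order #6] limit_buy(price=99, qty=9): fills=#6x#3:2@97; bids=[#6:7@99] asks=[#2:3@100]

Answer: BIDS (highest first):
  #6: 7@99
ASKS (lowest first):
  #2: 3@100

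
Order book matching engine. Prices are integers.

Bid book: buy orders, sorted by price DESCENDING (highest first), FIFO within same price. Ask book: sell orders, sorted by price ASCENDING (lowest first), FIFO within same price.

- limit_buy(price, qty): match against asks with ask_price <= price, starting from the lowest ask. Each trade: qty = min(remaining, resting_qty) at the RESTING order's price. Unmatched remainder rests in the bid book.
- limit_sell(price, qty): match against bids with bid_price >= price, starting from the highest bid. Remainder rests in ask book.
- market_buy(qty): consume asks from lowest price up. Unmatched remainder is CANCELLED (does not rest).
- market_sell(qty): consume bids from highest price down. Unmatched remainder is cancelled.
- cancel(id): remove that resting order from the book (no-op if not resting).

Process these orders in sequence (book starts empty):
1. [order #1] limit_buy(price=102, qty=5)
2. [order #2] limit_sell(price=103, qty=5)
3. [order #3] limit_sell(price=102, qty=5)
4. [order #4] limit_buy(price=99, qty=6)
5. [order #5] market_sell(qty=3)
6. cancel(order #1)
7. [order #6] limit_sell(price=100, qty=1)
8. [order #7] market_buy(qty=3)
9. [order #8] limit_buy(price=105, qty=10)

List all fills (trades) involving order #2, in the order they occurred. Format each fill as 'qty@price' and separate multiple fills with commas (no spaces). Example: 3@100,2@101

After op 1 [order #1] limit_buy(price=102, qty=5): fills=none; bids=[#1:5@102] asks=[-]
After op 2 [order #2] limit_sell(price=103, qty=5): fills=none; bids=[#1:5@102] asks=[#2:5@103]
After op 3 [order #3] limit_sell(price=102, qty=5): fills=#1x#3:5@102; bids=[-] asks=[#2:5@103]
After op 4 [order #4] limit_buy(price=99, qty=6): fills=none; bids=[#4:6@99] asks=[#2:5@103]
After op 5 [order #5] market_sell(qty=3): fills=#4x#5:3@99; bids=[#4:3@99] asks=[#2:5@103]
After op 6 cancel(order #1): fills=none; bids=[#4:3@99] asks=[#2:5@103]
After op 7 [order #6] limit_sell(price=100, qty=1): fills=none; bids=[#4:3@99] asks=[#6:1@100 #2:5@103]
After op 8 [order #7] market_buy(qty=3): fills=#7x#6:1@100 #7x#2:2@103; bids=[#4:3@99] asks=[#2:3@103]
After op 9 [order #8] limit_buy(price=105, qty=10): fills=#8x#2:3@103; bids=[#8:7@105 #4:3@99] asks=[-]

Answer: 2@103,3@103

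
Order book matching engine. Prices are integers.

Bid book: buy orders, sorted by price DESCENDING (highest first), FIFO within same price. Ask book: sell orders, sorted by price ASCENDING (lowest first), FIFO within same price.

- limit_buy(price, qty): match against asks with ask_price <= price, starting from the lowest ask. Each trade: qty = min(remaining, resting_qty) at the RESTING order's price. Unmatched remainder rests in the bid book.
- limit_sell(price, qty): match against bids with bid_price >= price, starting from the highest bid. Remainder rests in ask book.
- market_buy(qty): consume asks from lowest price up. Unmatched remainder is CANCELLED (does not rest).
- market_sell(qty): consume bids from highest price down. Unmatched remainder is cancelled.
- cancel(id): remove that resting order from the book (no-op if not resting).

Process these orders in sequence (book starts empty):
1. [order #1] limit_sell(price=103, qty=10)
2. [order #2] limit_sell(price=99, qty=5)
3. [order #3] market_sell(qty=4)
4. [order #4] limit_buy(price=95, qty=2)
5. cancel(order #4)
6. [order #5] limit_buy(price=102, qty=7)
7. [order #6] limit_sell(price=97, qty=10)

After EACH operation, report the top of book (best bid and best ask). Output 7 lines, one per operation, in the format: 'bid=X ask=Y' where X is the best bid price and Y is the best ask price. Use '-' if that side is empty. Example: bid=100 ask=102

Answer: bid=- ask=103
bid=- ask=99
bid=- ask=99
bid=95 ask=99
bid=- ask=99
bid=102 ask=103
bid=- ask=97

Derivation:
After op 1 [order #1] limit_sell(price=103, qty=10): fills=none; bids=[-] asks=[#1:10@103]
After op 2 [order #2] limit_sell(price=99, qty=5): fills=none; bids=[-] asks=[#2:5@99 #1:10@103]
After op 3 [order #3] market_sell(qty=4): fills=none; bids=[-] asks=[#2:5@99 #1:10@103]
After op 4 [order #4] limit_buy(price=95, qty=2): fills=none; bids=[#4:2@95] asks=[#2:5@99 #1:10@103]
After op 5 cancel(order #4): fills=none; bids=[-] asks=[#2:5@99 #1:10@103]
After op 6 [order #5] limit_buy(price=102, qty=7): fills=#5x#2:5@99; bids=[#5:2@102] asks=[#1:10@103]
After op 7 [order #6] limit_sell(price=97, qty=10): fills=#5x#6:2@102; bids=[-] asks=[#6:8@97 #1:10@103]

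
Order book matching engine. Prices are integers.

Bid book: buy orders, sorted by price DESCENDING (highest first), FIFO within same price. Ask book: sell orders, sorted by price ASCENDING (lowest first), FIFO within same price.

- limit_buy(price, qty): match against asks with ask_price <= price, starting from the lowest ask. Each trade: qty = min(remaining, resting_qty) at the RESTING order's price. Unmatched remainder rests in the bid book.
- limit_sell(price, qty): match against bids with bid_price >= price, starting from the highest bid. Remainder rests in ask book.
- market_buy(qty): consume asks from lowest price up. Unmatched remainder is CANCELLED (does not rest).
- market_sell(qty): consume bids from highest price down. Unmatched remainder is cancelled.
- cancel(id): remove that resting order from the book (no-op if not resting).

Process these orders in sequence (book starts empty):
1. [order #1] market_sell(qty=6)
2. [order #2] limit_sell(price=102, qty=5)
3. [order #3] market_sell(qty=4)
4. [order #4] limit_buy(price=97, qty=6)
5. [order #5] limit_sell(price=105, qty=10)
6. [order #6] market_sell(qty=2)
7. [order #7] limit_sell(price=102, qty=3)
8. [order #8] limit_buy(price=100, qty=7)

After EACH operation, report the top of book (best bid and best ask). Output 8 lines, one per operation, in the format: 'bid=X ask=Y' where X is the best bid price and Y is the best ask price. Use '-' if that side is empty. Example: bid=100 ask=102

Answer: bid=- ask=-
bid=- ask=102
bid=- ask=102
bid=97 ask=102
bid=97 ask=102
bid=97 ask=102
bid=97 ask=102
bid=100 ask=102

Derivation:
After op 1 [order #1] market_sell(qty=6): fills=none; bids=[-] asks=[-]
After op 2 [order #2] limit_sell(price=102, qty=5): fills=none; bids=[-] asks=[#2:5@102]
After op 3 [order #3] market_sell(qty=4): fills=none; bids=[-] asks=[#2:5@102]
After op 4 [order #4] limit_buy(price=97, qty=6): fills=none; bids=[#4:6@97] asks=[#2:5@102]
After op 5 [order #5] limit_sell(price=105, qty=10): fills=none; bids=[#4:6@97] asks=[#2:5@102 #5:10@105]
After op 6 [order #6] market_sell(qty=2): fills=#4x#6:2@97; bids=[#4:4@97] asks=[#2:5@102 #5:10@105]
After op 7 [order #7] limit_sell(price=102, qty=3): fills=none; bids=[#4:4@97] asks=[#2:5@102 #7:3@102 #5:10@105]
After op 8 [order #8] limit_buy(price=100, qty=7): fills=none; bids=[#8:7@100 #4:4@97] asks=[#2:5@102 #7:3@102 #5:10@105]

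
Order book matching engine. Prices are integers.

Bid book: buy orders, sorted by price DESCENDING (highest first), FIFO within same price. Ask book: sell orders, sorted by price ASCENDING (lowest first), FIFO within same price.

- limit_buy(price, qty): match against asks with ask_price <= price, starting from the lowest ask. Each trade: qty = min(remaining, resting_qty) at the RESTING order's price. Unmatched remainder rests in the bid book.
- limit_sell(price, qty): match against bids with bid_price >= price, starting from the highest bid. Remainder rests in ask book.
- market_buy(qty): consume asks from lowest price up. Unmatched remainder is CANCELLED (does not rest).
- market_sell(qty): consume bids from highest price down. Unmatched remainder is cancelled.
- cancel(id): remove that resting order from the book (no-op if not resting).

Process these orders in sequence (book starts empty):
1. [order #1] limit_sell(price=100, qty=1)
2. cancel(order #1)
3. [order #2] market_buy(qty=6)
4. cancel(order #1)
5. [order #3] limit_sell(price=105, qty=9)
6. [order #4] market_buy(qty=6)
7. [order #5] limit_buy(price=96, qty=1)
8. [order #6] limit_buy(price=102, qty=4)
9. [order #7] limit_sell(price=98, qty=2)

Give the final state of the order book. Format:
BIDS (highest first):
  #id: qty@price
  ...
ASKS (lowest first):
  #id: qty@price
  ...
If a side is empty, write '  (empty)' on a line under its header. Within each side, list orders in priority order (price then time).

Answer: BIDS (highest first):
  #6: 2@102
  #5: 1@96
ASKS (lowest first):
  #3: 3@105

Derivation:
After op 1 [order #1] limit_sell(price=100, qty=1): fills=none; bids=[-] asks=[#1:1@100]
After op 2 cancel(order #1): fills=none; bids=[-] asks=[-]
After op 3 [order #2] market_buy(qty=6): fills=none; bids=[-] asks=[-]
After op 4 cancel(order #1): fills=none; bids=[-] asks=[-]
After op 5 [order #3] limit_sell(price=105, qty=9): fills=none; bids=[-] asks=[#3:9@105]
After op 6 [order #4] market_buy(qty=6): fills=#4x#3:6@105; bids=[-] asks=[#3:3@105]
After op 7 [order #5] limit_buy(price=96, qty=1): fills=none; bids=[#5:1@96] asks=[#3:3@105]
After op 8 [order #6] limit_buy(price=102, qty=4): fills=none; bids=[#6:4@102 #5:1@96] asks=[#3:3@105]
After op 9 [order #7] limit_sell(price=98, qty=2): fills=#6x#7:2@102; bids=[#6:2@102 #5:1@96] asks=[#3:3@105]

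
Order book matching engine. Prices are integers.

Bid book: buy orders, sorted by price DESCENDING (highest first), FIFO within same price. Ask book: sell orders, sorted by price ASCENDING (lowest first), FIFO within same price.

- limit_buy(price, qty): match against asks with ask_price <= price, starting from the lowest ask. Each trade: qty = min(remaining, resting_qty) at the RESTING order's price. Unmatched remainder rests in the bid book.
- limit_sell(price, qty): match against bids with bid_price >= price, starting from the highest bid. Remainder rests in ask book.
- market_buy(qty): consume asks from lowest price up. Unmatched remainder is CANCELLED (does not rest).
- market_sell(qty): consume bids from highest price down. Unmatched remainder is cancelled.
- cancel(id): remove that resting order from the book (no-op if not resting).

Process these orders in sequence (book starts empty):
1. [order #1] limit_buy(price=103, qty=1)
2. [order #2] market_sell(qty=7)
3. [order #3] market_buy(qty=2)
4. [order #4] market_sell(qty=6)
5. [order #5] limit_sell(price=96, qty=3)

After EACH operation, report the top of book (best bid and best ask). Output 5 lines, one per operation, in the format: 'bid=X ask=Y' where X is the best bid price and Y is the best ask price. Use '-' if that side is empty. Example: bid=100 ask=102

After op 1 [order #1] limit_buy(price=103, qty=1): fills=none; bids=[#1:1@103] asks=[-]
After op 2 [order #2] market_sell(qty=7): fills=#1x#2:1@103; bids=[-] asks=[-]
After op 3 [order #3] market_buy(qty=2): fills=none; bids=[-] asks=[-]
After op 4 [order #4] market_sell(qty=6): fills=none; bids=[-] asks=[-]
After op 5 [order #5] limit_sell(price=96, qty=3): fills=none; bids=[-] asks=[#5:3@96]

Answer: bid=103 ask=-
bid=- ask=-
bid=- ask=-
bid=- ask=-
bid=- ask=96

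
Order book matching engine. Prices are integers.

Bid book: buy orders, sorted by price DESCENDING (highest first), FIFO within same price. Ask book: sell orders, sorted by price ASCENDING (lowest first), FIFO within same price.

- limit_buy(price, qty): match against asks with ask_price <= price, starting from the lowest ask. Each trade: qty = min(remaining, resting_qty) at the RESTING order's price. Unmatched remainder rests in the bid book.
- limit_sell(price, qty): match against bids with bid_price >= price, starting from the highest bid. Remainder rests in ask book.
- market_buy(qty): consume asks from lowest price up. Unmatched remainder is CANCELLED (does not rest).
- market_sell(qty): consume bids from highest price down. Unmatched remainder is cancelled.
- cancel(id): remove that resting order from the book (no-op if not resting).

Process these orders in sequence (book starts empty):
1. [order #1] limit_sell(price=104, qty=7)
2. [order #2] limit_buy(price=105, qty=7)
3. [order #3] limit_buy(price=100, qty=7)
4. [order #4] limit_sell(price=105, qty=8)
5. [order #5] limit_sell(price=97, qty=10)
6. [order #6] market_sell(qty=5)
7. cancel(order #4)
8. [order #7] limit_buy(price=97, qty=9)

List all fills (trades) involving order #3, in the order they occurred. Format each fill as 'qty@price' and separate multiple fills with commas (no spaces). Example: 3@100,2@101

After op 1 [order #1] limit_sell(price=104, qty=7): fills=none; bids=[-] asks=[#1:7@104]
After op 2 [order #2] limit_buy(price=105, qty=7): fills=#2x#1:7@104; bids=[-] asks=[-]
After op 3 [order #3] limit_buy(price=100, qty=7): fills=none; bids=[#3:7@100] asks=[-]
After op 4 [order #4] limit_sell(price=105, qty=8): fills=none; bids=[#3:7@100] asks=[#4:8@105]
After op 5 [order #5] limit_sell(price=97, qty=10): fills=#3x#5:7@100; bids=[-] asks=[#5:3@97 #4:8@105]
After op 6 [order #6] market_sell(qty=5): fills=none; bids=[-] asks=[#5:3@97 #4:8@105]
After op 7 cancel(order #4): fills=none; bids=[-] asks=[#5:3@97]
After op 8 [order #7] limit_buy(price=97, qty=9): fills=#7x#5:3@97; bids=[#7:6@97] asks=[-]

Answer: 7@100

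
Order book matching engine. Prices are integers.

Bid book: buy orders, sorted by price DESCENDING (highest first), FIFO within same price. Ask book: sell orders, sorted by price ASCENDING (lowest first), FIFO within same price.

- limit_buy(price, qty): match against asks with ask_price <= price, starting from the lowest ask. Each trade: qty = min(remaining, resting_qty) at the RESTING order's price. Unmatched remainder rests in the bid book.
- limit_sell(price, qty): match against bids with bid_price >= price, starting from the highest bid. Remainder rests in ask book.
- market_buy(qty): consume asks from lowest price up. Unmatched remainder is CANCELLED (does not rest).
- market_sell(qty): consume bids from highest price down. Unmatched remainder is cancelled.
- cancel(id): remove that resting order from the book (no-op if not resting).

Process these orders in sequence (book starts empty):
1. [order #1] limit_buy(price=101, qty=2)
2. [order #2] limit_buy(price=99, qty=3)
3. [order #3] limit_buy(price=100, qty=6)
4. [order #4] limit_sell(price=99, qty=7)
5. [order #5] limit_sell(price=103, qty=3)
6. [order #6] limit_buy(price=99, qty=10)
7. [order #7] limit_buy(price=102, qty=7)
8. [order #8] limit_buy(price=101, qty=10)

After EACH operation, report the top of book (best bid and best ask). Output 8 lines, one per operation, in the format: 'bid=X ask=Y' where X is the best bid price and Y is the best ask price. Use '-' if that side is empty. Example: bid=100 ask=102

Answer: bid=101 ask=-
bid=101 ask=-
bid=101 ask=-
bid=100 ask=-
bid=100 ask=103
bid=100 ask=103
bid=102 ask=103
bid=102 ask=103

Derivation:
After op 1 [order #1] limit_buy(price=101, qty=2): fills=none; bids=[#1:2@101] asks=[-]
After op 2 [order #2] limit_buy(price=99, qty=3): fills=none; bids=[#1:2@101 #2:3@99] asks=[-]
After op 3 [order #3] limit_buy(price=100, qty=6): fills=none; bids=[#1:2@101 #3:6@100 #2:3@99] asks=[-]
After op 4 [order #4] limit_sell(price=99, qty=7): fills=#1x#4:2@101 #3x#4:5@100; bids=[#3:1@100 #2:3@99] asks=[-]
After op 5 [order #5] limit_sell(price=103, qty=3): fills=none; bids=[#3:1@100 #2:3@99] asks=[#5:3@103]
After op 6 [order #6] limit_buy(price=99, qty=10): fills=none; bids=[#3:1@100 #2:3@99 #6:10@99] asks=[#5:3@103]
After op 7 [order #7] limit_buy(price=102, qty=7): fills=none; bids=[#7:7@102 #3:1@100 #2:3@99 #6:10@99] asks=[#5:3@103]
After op 8 [order #8] limit_buy(price=101, qty=10): fills=none; bids=[#7:7@102 #8:10@101 #3:1@100 #2:3@99 #6:10@99] asks=[#5:3@103]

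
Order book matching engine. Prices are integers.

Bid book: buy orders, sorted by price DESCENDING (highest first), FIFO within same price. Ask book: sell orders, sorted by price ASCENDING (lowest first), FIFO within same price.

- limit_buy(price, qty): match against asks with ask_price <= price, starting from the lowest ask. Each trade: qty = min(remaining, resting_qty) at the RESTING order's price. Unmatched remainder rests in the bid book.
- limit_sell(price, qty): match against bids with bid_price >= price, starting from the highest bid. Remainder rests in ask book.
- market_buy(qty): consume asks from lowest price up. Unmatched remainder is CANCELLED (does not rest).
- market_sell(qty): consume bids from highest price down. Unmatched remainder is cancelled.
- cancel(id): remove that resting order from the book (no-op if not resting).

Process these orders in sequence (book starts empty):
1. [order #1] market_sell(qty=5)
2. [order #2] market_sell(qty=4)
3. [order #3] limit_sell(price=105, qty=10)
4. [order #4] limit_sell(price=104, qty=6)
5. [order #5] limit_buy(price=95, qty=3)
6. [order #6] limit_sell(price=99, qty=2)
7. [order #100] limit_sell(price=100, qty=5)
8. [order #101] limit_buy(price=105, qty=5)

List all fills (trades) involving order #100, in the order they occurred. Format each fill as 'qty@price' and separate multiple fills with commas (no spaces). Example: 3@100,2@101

Answer: 3@100

Derivation:
After op 1 [order #1] market_sell(qty=5): fills=none; bids=[-] asks=[-]
After op 2 [order #2] market_sell(qty=4): fills=none; bids=[-] asks=[-]
After op 3 [order #3] limit_sell(price=105, qty=10): fills=none; bids=[-] asks=[#3:10@105]
After op 4 [order #4] limit_sell(price=104, qty=6): fills=none; bids=[-] asks=[#4:6@104 #3:10@105]
After op 5 [order #5] limit_buy(price=95, qty=3): fills=none; bids=[#5:3@95] asks=[#4:6@104 #3:10@105]
After op 6 [order #6] limit_sell(price=99, qty=2): fills=none; bids=[#5:3@95] asks=[#6:2@99 #4:6@104 #3:10@105]
After op 7 [order #100] limit_sell(price=100, qty=5): fills=none; bids=[#5:3@95] asks=[#6:2@99 #100:5@100 #4:6@104 #3:10@105]
After op 8 [order #101] limit_buy(price=105, qty=5): fills=#101x#6:2@99 #101x#100:3@100; bids=[#5:3@95] asks=[#100:2@100 #4:6@104 #3:10@105]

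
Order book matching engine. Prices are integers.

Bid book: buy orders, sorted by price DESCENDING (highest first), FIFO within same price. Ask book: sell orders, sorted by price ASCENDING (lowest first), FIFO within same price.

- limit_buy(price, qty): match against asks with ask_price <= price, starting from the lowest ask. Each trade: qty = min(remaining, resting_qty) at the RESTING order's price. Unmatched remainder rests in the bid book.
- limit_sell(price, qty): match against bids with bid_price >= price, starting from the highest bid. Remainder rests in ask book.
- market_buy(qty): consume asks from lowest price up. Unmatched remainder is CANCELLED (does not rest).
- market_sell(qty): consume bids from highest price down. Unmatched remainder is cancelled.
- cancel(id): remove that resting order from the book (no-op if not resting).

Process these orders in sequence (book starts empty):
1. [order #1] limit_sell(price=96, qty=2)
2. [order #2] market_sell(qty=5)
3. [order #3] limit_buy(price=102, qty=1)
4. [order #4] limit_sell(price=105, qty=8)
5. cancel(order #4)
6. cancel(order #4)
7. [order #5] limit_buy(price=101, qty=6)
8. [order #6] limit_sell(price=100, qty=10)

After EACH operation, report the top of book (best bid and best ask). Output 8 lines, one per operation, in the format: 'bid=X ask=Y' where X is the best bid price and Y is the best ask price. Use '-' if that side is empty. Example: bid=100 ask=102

Answer: bid=- ask=96
bid=- ask=96
bid=- ask=96
bid=- ask=96
bid=- ask=96
bid=- ask=96
bid=101 ask=-
bid=- ask=100

Derivation:
After op 1 [order #1] limit_sell(price=96, qty=2): fills=none; bids=[-] asks=[#1:2@96]
After op 2 [order #2] market_sell(qty=5): fills=none; bids=[-] asks=[#1:2@96]
After op 3 [order #3] limit_buy(price=102, qty=1): fills=#3x#1:1@96; bids=[-] asks=[#1:1@96]
After op 4 [order #4] limit_sell(price=105, qty=8): fills=none; bids=[-] asks=[#1:1@96 #4:8@105]
After op 5 cancel(order #4): fills=none; bids=[-] asks=[#1:1@96]
After op 6 cancel(order #4): fills=none; bids=[-] asks=[#1:1@96]
After op 7 [order #5] limit_buy(price=101, qty=6): fills=#5x#1:1@96; bids=[#5:5@101] asks=[-]
After op 8 [order #6] limit_sell(price=100, qty=10): fills=#5x#6:5@101; bids=[-] asks=[#6:5@100]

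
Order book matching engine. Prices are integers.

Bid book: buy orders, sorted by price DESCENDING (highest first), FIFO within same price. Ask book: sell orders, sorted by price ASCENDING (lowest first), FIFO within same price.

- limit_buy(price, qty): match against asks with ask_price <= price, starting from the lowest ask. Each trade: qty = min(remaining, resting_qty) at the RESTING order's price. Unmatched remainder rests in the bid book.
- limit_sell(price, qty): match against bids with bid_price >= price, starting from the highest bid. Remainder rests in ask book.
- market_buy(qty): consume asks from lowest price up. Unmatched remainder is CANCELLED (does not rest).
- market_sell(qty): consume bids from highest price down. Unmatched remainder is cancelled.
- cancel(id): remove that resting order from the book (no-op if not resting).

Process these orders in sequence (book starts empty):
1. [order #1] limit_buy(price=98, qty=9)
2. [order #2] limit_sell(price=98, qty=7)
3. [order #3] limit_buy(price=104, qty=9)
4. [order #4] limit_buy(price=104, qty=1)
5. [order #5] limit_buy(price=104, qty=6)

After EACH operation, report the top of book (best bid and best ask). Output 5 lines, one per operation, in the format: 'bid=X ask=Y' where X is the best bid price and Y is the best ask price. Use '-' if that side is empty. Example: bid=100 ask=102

Answer: bid=98 ask=-
bid=98 ask=-
bid=104 ask=-
bid=104 ask=-
bid=104 ask=-

Derivation:
After op 1 [order #1] limit_buy(price=98, qty=9): fills=none; bids=[#1:9@98] asks=[-]
After op 2 [order #2] limit_sell(price=98, qty=7): fills=#1x#2:7@98; bids=[#1:2@98] asks=[-]
After op 3 [order #3] limit_buy(price=104, qty=9): fills=none; bids=[#3:9@104 #1:2@98] asks=[-]
After op 4 [order #4] limit_buy(price=104, qty=1): fills=none; bids=[#3:9@104 #4:1@104 #1:2@98] asks=[-]
After op 5 [order #5] limit_buy(price=104, qty=6): fills=none; bids=[#3:9@104 #4:1@104 #5:6@104 #1:2@98] asks=[-]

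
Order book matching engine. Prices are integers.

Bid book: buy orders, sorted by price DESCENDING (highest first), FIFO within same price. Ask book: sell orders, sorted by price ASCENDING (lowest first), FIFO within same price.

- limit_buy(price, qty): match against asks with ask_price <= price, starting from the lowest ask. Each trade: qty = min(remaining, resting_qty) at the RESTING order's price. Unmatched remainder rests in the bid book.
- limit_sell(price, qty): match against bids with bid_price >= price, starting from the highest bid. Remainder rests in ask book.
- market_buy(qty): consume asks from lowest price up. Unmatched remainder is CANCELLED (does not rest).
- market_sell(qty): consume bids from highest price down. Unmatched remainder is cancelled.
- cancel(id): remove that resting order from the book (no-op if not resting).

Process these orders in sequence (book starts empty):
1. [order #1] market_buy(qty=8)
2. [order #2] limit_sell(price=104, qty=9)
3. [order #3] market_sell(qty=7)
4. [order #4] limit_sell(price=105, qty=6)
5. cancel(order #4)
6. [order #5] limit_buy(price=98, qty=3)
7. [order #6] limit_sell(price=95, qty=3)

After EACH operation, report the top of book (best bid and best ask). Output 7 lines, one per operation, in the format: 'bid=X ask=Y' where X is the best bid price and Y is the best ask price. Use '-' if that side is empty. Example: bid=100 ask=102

After op 1 [order #1] market_buy(qty=8): fills=none; bids=[-] asks=[-]
After op 2 [order #2] limit_sell(price=104, qty=9): fills=none; bids=[-] asks=[#2:9@104]
After op 3 [order #3] market_sell(qty=7): fills=none; bids=[-] asks=[#2:9@104]
After op 4 [order #4] limit_sell(price=105, qty=6): fills=none; bids=[-] asks=[#2:9@104 #4:6@105]
After op 5 cancel(order #4): fills=none; bids=[-] asks=[#2:9@104]
After op 6 [order #5] limit_buy(price=98, qty=3): fills=none; bids=[#5:3@98] asks=[#2:9@104]
After op 7 [order #6] limit_sell(price=95, qty=3): fills=#5x#6:3@98; bids=[-] asks=[#2:9@104]

Answer: bid=- ask=-
bid=- ask=104
bid=- ask=104
bid=- ask=104
bid=- ask=104
bid=98 ask=104
bid=- ask=104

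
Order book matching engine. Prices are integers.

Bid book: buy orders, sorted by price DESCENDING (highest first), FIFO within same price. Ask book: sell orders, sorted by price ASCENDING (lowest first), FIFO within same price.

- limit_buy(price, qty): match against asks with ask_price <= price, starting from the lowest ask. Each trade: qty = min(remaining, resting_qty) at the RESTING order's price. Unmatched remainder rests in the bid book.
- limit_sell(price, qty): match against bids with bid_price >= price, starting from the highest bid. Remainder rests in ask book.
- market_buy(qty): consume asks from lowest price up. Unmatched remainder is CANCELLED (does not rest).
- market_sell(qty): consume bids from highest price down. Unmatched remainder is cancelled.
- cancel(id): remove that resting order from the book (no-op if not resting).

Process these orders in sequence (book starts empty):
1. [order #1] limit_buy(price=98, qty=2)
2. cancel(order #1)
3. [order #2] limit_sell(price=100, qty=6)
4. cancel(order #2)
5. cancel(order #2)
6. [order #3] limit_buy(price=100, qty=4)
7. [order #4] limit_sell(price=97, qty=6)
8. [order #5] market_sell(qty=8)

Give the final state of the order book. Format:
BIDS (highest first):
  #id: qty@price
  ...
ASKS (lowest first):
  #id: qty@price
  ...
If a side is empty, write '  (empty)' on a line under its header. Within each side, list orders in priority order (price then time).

After op 1 [order #1] limit_buy(price=98, qty=2): fills=none; bids=[#1:2@98] asks=[-]
After op 2 cancel(order #1): fills=none; bids=[-] asks=[-]
After op 3 [order #2] limit_sell(price=100, qty=6): fills=none; bids=[-] asks=[#2:6@100]
After op 4 cancel(order #2): fills=none; bids=[-] asks=[-]
After op 5 cancel(order #2): fills=none; bids=[-] asks=[-]
After op 6 [order #3] limit_buy(price=100, qty=4): fills=none; bids=[#3:4@100] asks=[-]
After op 7 [order #4] limit_sell(price=97, qty=6): fills=#3x#4:4@100; bids=[-] asks=[#4:2@97]
After op 8 [order #5] market_sell(qty=8): fills=none; bids=[-] asks=[#4:2@97]

Answer: BIDS (highest first):
  (empty)
ASKS (lowest first):
  #4: 2@97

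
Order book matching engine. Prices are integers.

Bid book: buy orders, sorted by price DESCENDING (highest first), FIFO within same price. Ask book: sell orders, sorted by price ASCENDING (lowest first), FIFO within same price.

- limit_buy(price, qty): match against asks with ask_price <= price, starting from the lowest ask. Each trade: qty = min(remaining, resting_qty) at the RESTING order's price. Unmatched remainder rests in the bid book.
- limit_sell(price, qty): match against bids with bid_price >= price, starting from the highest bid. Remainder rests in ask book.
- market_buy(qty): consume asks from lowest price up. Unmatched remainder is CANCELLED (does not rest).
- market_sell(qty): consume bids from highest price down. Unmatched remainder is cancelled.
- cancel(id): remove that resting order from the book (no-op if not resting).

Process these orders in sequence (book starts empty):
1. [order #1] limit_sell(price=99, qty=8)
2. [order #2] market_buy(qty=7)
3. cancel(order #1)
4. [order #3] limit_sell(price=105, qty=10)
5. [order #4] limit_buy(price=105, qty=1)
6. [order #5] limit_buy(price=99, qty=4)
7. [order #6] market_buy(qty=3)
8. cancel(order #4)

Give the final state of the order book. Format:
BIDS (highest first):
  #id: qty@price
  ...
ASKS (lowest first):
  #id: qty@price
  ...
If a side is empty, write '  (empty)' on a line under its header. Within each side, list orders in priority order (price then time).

After op 1 [order #1] limit_sell(price=99, qty=8): fills=none; bids=[-] asks=[#1:8@99]
After op 2 [order #2] market_buy(qty=7): fills=#2x#1:7@99; bids=[-] asks=[#1:1@99]
After op 3 cancel(order #1): fills=none; bids=[-] asks=[-]
After op 4 [order #3] limit_sell(price=105, qty=10): fills=none; bids=[-] asks=[#3:10@105]
After op 5 [order #4] limit_buy(price=105, qty=1): fills=#4x#3:1@105; bids=[-] asks=[#3:9@105]
After op 6 [order #5] limit_buy(price=99, qty=4): fills=none; bids=[#5:4@99] asks=[#3:9@105]
After op 7 [order #6] market_buy(qty=3): fills=#6x#3:3@105; bids=[#5:4@99] asks=[#3:6@105]
After op 8 cancel(order #4): fills=none; bids=[#5:4@99] asks=[#3:6@105]

Answer: BIDS (highest first):
  #5: 4@99
ASKS (lowest first):
  #3: 6@105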